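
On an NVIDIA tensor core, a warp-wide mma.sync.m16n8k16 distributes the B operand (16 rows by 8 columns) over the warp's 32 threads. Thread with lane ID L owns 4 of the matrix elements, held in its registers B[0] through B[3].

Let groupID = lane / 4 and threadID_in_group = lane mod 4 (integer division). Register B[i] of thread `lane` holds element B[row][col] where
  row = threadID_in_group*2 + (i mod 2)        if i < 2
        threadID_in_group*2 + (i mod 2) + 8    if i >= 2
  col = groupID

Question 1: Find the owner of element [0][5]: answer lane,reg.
c: 5->gid=5  r: 0->r8=0,tid=0,i&1=0
L=5*4+0=20  i=0*2+0=0

20,0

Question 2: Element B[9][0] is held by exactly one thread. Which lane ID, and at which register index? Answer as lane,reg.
0,3

c: 0->gid=0  r: 9->r8=1,tid=0,i&1=1
L=0*4+0=0  i=1*2+1=3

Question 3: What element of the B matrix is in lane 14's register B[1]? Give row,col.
5,3

14: gr=3,th=2
[1] (2*2+1+0,3) = (5,3)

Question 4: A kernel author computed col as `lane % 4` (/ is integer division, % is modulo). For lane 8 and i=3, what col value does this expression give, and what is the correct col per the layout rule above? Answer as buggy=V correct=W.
`lane % 4`[8,3]=>0
L=8=>grp=8>>2=2, tig=8&3=0
[3]=>row 0·2+1+8=9  col grp=2
col: 0 vs 2

buggy=0 correct=2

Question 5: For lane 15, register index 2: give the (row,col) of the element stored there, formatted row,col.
14,3

15: gid=3,tid=3
[2] (3*2+0+8,3) = (14,3)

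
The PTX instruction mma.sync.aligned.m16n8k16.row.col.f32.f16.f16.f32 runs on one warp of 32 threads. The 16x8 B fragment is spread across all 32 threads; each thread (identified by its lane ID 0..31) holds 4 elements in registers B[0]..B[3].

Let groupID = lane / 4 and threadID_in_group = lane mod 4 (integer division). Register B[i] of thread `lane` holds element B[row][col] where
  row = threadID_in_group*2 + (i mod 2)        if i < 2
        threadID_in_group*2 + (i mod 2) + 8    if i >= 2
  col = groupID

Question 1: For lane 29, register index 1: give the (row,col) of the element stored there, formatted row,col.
3,7

lane 29->29/4=7, 29 mod 4=1
i=1  r:2·1+1+0->3  c:7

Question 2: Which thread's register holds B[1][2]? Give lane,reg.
c=2→G=2  r=1→rhi=0,T=0,p=1
L=2*4+0=8  i=0*2+1=1

8,1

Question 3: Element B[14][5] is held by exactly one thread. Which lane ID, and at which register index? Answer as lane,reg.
23,2

c: 5->gid=5  r: 14->r8=1,tid=3,i&1=0
L=5*4+3=23  i=1*2+0=2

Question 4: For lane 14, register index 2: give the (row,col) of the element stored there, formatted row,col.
lane 14=>14/4=3, 14 mod 4=2
i=2  r:2·2+0+8=>12  c:3

12,3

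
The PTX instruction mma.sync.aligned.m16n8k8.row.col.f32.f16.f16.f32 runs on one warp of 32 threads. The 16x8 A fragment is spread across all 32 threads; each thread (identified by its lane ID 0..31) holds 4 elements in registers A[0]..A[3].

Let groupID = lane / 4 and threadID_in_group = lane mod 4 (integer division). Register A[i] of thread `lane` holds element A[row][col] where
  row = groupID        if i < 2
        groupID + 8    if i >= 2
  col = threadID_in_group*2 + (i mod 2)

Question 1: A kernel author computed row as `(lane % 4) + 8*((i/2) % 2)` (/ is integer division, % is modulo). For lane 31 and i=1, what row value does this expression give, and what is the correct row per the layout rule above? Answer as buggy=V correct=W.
`(lane % 4) + 8*((i/2) % 2)`[31,1]=>3
L=31=>grp=31>>2=7, tig=31&3=3
[1]=>row 7+0=7  col 3·2+1=7
row: 3 vs 7

buggy=3 correct=7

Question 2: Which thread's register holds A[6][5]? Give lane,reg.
26,1

r: 6->gid=6,r8=0  c: 5->tid=2,i&1=1
L=6*4+2=26  i=0*2+1=1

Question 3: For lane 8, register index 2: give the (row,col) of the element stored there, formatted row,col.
10,0

lane 8->8/4=2, 8 mod 4=0
i=2  r:2+8->10  c:2·0+0->0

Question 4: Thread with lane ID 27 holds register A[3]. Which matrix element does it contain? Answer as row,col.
14,7

L=27⇒gr=27>>2=6, th=27&3=3
[3]⇒row 6+8=14  col 3·2+1=7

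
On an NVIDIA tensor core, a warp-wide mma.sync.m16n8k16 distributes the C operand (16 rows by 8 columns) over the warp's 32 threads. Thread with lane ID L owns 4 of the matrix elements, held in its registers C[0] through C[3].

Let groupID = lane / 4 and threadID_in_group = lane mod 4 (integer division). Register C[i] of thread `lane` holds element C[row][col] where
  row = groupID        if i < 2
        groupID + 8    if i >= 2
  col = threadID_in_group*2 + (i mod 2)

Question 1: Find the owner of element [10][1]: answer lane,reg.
r: 10->gid=2,r8=1  c: 1->tid=0,i&1=1
L=2*4+0=8  i=1*2+1=3

8,3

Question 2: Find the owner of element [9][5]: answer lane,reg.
6,3

r=9⇒gr=1,Rb=1  c=5⇒th=2,odd=1
L=1*4+2=6  i=1*2+1=3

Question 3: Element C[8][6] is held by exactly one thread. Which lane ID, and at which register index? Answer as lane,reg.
r:8=>grp=0,rB=1  c:6=>tig=3,lo=0
L=0*4+3=3  i=1*2+0=2

3,2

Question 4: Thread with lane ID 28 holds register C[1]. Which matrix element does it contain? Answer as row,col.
lane 28→28/4=7, 28 mod 4=0
i=1  r:7+0→7  c:2·0+1→1

7,1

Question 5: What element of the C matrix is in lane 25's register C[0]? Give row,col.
6,2

lane 25=>25/4=6, 25 mod 4=1
i=0  r:6+0=>6  c:2·1+0=>2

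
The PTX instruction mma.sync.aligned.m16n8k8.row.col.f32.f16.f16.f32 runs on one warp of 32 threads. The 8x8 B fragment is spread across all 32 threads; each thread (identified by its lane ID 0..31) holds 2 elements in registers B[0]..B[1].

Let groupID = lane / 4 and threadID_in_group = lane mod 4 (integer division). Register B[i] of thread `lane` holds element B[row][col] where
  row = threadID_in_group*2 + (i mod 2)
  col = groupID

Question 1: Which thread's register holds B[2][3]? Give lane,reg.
13,0

c: 3->gid=3  r: 2->tid=1,i&1=0
L=3*4+1=13  i=0=0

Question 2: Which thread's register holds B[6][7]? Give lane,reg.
c:7=>grp=7  r:6=>tig=3,lo=0
L=7*4+3=31  i=0=0

31,0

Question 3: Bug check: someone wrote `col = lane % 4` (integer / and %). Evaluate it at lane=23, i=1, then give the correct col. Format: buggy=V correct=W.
`lane % 4`[23,1]->3
L=23->gid=23>>2=5, tid=23&3=3
[1]->row 3·2+1=7  col gid=5
col: 3 vs 5

buggy=3 correct=5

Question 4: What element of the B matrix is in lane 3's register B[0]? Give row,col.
3: grp=0,tig=3
[0] (3*2+0,0) = (6,0)

6,0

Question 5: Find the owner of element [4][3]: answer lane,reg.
14,0

c:3=>grp=3  r:4=>tig=2,lo=0
L=3*4+2=14  i=0=0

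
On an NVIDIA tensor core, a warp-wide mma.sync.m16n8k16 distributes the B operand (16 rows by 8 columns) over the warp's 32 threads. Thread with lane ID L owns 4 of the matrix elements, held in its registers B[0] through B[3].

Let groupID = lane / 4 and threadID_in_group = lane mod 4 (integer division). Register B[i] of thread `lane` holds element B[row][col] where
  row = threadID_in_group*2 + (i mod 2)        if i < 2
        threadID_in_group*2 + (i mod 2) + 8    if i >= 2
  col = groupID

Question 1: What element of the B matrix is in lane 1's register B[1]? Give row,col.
3,0

lane 1: g=0 (1/4), t=1 (1%4)
i=1: r=1*2+1+0=3, c=g=0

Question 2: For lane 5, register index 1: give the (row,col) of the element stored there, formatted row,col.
3,1

lane 5: G=1 (5/4), T=1 (5%4)
i=1: r=1*2+1+0=3, c=G=1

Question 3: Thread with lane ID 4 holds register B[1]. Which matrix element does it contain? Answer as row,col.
L=4->g=4>>2=1, t=4&3=0
[1]->row 0·2+1+0=1  col g=1

1,1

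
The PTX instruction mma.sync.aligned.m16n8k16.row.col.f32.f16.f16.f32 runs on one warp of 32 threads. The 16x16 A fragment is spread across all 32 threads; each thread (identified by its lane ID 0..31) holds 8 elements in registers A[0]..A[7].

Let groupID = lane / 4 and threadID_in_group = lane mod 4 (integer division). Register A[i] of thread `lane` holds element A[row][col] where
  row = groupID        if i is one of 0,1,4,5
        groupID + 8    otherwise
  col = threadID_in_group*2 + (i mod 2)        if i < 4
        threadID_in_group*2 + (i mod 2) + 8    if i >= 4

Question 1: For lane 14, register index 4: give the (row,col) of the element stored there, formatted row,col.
3,12

14: gr=3,th=2
[4] (3+0,2*2+0+8) = (3,12)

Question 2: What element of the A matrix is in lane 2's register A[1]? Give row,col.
lane 2->2/4=0, 2 mod 4=2
i=1  r:0+0->0  c:2·2+1+0->5

0,5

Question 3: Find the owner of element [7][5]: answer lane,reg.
r:7=>grp=7,rB=0  c:5=>cB=0,tig=2,lo=1
L=7*4+2=30  i=0*4+0*2+1=1

30,1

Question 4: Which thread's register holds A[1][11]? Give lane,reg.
r: 1->gid=1,r8=0  c: 11->c8=1,tid=1,i&1=1
L=1*4+1=5  i=1*4+0*2+1=5

5,5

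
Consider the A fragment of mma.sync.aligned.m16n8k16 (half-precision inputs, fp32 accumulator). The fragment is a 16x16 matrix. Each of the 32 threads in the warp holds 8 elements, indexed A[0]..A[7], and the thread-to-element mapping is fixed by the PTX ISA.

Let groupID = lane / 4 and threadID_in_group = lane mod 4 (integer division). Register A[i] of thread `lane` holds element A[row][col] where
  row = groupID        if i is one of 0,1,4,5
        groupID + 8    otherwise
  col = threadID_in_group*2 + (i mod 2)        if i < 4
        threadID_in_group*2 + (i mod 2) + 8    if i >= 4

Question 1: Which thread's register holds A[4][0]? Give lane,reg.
16,0

r:4=>grp=4,rB=0  c:0=>cB=0,tig=0,lo=0
L=4*4+0=16  i=0*4+0*2+0=0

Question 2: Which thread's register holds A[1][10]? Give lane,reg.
5,4

r: 1->gid=1,r8=0  c: 10->c8=1,tid=1,i&1=0
L=1*4+1=5  i=1*4+0*2+0=4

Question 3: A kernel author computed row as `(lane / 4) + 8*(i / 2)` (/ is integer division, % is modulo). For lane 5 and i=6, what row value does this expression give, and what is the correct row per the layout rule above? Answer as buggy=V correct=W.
buggy=25 correct=9

`(lane / 4) + 8*(i / 2)`[5,6]->25
lane 5->5/4=1, 5 mod 4=1
i=6  r:1+8->9  c:2·1+0+8->10
row: 25 vs 9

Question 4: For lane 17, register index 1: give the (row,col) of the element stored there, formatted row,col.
17: grp=4,tig=1
[1] (4+0,1*2+1+0) = (4,3)

4,3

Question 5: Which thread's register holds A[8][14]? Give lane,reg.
r=8⇒gr=0,Rb=1  c=14⇒Cb=1,th=3,odd=0
L=0*4+3=3  i=1*4+1*2+0=6

3,6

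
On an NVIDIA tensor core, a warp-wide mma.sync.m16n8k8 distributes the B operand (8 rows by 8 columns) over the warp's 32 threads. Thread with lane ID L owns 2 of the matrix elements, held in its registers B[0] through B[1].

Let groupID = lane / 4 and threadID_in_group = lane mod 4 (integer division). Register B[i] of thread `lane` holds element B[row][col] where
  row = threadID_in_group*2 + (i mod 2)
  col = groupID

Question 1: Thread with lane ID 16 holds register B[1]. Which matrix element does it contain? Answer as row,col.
L=16=>grp=16>>2=4, tig=16&3=0
[1]=>row 0·2+1=1  col grp=4

1,4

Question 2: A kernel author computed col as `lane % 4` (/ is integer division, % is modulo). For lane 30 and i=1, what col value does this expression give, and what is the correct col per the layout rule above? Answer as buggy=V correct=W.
`lane % 4`[30,1]⇒2
lane 30: gr=7 (30/4), th=2 (30%4)
i=1: r=2*2+1=5, c=gr=7
col: 2 vs 7

buggy=2 correct=7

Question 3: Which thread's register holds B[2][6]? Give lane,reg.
25,0

c=6->g=6  r=2->t=1,b0=0
L=6*4+1=25  i=0=0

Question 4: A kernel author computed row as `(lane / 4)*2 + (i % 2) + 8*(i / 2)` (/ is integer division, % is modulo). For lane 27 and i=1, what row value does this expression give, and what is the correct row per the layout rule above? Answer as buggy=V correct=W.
`(lane / 4)*2 + (i % 2) + 8*(i / 2)`[27,1]→13
L=27→G=27>>2=6, T=27&3=3
[1]→row 3·2+1=7  col G=6
row: 13 vs 7

buggy=13 correct=7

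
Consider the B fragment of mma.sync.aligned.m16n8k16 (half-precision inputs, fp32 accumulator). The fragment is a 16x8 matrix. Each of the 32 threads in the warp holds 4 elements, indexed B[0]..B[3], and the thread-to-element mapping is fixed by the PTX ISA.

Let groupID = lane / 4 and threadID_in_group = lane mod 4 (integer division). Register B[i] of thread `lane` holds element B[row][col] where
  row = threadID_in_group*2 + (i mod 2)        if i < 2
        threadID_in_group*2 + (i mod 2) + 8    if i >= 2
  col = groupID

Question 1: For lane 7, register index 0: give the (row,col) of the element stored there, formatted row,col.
L=7⇒gr=7>>2=1, th=7&3=3
[0]⇒row 3·2+0+0=6  col gr=1

6,1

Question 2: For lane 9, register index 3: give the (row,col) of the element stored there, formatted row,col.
9: g=2,t=1
[3] (1*2+1+8,2) = (11,2)

11,2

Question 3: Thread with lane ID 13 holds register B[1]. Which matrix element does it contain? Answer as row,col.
3,3

lane 13: G=3 (13/4), T=1 (13%4)
i=1: r=1*2+1+0=3, c=G=3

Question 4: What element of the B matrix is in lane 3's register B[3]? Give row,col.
3: gid=0,tid=3
[3] (3*2+1+8,0) = (15,0)

15,0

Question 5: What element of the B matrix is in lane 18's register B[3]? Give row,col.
lane 18⇒18/4=4, 18 mod 4=2
i=3  r:2·2+1+8⇒13  c:4

13,4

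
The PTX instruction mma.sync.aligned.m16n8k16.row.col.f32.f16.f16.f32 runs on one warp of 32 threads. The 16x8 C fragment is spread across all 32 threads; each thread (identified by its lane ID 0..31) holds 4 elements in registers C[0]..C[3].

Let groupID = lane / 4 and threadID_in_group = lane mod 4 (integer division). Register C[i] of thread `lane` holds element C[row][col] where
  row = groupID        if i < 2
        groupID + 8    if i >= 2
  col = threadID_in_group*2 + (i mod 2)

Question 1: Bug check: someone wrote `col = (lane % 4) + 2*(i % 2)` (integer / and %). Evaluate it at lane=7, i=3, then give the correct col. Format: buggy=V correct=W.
`(lane % 4) + 2*(i % 2)`[7,3]→5
7: G=1,T=3
[3] (1+8,3*2+1) = (9,7)
col: 5 vs 7

buggy=5 correct=7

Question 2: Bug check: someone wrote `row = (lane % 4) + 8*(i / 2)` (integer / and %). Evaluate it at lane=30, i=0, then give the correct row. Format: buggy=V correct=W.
buggy=2 correct=7

`(lane % 4) + 8*(i / 2)`[30,0]→2
lane 30→30/4=7, 30 mod 4=2
i=0  r:7+0→7  c:2·2+0→4
row: 2 vs 7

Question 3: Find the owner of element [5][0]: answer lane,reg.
r=5→G=5,rhi=0  c=0→T=0,p=0
L=5*4+0=20  i=0*2+0=0

20,0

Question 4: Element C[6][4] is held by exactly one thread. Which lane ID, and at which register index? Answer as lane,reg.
r=6->g=6,rb=0  c=4->t=2,b0=0
L=6*4+2=26  i=0*2+0=0

26,0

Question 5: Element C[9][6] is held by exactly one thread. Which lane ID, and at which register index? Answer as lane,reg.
7,2

r=9⇒gr=1,Rb=1  c=6⇒th=3,odd=0
L=1*4+3=7  i=1*2+0=2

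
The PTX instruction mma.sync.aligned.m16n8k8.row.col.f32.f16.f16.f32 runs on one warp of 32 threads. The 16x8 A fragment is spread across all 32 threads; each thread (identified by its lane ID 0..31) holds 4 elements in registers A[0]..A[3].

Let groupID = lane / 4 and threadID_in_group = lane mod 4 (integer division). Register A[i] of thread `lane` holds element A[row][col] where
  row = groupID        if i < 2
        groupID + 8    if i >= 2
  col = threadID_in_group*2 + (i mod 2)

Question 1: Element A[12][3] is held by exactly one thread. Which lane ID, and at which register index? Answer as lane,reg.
17,3

r=12->g=4,rb=1  c=3->t=1,b0=1
L=4*4+1=17  i=1*2+1=3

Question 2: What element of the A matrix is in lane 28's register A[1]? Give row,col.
lane 28: G=7 (28/4), T=0 (28%4)
i=1: r=7+0=7, c=0*2+1=1

7,1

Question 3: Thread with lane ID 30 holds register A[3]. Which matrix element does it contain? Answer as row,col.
30: gr=7,th=2
[3] (7+8,2*2+1) = (15,5)

15,5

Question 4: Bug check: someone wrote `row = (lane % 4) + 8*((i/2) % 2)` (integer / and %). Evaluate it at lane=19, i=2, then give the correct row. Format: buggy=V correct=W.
buggy=11 correct=12

`(lane % 4) + 8*((i/2) % 2)`[19,2]->11
lane 19: gid=4 (19/4), tid=3 (19%4)
i=2: r=4+8=12, c=3*2+0=6
row: 11 vs 12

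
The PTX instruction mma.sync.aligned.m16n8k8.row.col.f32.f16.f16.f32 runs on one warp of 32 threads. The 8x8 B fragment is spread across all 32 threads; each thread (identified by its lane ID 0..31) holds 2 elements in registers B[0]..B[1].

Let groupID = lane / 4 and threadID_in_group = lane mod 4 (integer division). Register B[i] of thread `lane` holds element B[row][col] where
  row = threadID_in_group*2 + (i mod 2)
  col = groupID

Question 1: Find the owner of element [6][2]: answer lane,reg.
11,0

c:2=>grp=2  r:6=>tig=3,lo=0
L=2*4+3=11  i=0=0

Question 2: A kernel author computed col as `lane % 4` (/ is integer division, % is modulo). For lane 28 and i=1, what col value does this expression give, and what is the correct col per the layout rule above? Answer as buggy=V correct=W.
buggy=0 correct=7

`lane % 4`[28,1]⇒0
L=28⇒gr=28>>2=7, th=28&3=0
[1]⇒row 0·2+1=1  col gr=7
col: 0 vs 7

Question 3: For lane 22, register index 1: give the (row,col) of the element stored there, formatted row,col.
5,5

L=22→G=22>>2=5, T=22&3=2
[1]→row 2·2+1=5  col G=5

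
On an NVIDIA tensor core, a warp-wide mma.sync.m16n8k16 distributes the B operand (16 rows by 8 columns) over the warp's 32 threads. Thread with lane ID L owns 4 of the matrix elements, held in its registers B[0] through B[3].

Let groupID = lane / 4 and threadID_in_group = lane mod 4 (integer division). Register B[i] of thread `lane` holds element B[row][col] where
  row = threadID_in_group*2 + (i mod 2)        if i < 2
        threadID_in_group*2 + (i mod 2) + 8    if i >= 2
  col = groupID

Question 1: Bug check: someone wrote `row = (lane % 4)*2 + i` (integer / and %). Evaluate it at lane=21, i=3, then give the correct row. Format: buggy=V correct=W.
`(lane % 4)*2 + i`[21,3]⇒5
lane 21: gr=5 (21/4), th=1 (21%4)
i=3: r=1*2+1+8=11, c=gr=5
row: 5 vs 11

buggy=5 correct=11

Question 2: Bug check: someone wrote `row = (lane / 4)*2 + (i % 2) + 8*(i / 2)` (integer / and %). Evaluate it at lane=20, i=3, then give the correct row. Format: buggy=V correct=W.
`(lane / 4)*2 + (i % 2) + 8*(i / 2)`[20,3]=>19
lane 20=>20/4=5, 20 mod 4=0
i=3  r:2·0+1+8=>9  c:5
row: 19 vs 9

buggy=19 correct=9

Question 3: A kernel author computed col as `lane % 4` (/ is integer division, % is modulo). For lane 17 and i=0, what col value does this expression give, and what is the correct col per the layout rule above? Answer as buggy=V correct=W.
`lane % 4`[17,0]=>1
L=17=>grp=17>>2=4, tig=17&3=1
[0]=>row 1·2+0+0=2  col grp=4
col: 1 vs 4

buggy=1 correct=4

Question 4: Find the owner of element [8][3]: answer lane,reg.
12,2

c:3=>grp=3  r:8=>rB=1,tig=0,lo=0
L=3*4+0=12  i=1*2+0=2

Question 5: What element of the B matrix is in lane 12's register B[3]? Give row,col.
9,3

12: g=3,t=0
[3] (0*2+1+8,3) = (9,3)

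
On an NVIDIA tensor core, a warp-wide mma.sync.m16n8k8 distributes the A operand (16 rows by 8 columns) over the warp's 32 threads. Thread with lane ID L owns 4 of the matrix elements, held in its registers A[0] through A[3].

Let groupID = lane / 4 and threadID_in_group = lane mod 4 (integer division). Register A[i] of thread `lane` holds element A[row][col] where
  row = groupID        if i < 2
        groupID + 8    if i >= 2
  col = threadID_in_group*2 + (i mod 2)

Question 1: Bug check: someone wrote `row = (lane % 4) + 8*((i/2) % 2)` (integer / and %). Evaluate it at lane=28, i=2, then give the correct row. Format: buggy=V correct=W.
buggy=8 correct=15

`(lane % 4) + 8*((i/2) % 2)`[28,2]→8
28: G=7,T=0
[2] (7+8,0*2+0) = (15,0)
row: 8 vs 15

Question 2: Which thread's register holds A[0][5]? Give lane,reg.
2,1

r=0→G=0,rhi=0  c=5→T=2,p=1
L=0*4+2=2  i=0*2+1=1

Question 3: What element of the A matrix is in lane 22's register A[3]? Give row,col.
22: g=5,t=2
[3] (5+8,2*2+1) = (13,5)

13,5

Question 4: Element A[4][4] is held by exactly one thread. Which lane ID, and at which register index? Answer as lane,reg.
r:4=>grp=4,rB=0  c:4=>tig=2,lo=0
L=4*4+2=18  i=0*2+0=0

18,0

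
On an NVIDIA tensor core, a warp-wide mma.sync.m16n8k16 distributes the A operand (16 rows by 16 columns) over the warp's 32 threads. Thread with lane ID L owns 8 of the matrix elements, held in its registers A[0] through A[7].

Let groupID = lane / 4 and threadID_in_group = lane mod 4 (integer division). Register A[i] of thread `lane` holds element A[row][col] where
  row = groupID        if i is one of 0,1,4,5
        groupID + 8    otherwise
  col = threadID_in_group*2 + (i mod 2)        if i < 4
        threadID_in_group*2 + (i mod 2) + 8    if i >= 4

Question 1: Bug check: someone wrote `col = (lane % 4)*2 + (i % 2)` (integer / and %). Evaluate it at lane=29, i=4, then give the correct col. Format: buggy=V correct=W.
buggy=2 correct=10

`(lane % 4)*2 + (i % 2)`[29,4]->2
lane 29->29/4=7, 29 mod 4=1
i=4  r:7+0->7  c:2·1+0+8->10
col: 2 vs 10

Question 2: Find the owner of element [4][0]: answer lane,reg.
r=4→G=4,rhi=0  c=0→chi=0,T=0,p=0
L=4*4+0=16  i=0*4+0*2+0=0

16,0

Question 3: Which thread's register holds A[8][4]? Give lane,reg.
r=8→G=0,rhi=1  c=4→chi=0,T=2,p=0
L=0*4+2=2  i=0*4+1*2+0=2

2,2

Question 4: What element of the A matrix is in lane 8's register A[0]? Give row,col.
L=8=>grp=8>>2=2, tig=8&3=0
[0]=>row 2+0=2  col 0·2+0+0=0

2,0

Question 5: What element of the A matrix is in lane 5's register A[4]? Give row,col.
1,10

lane 5: G=1 (5/4), T=1 (5%4)
i=4: r=1+0=1, c=1*2+0+8=10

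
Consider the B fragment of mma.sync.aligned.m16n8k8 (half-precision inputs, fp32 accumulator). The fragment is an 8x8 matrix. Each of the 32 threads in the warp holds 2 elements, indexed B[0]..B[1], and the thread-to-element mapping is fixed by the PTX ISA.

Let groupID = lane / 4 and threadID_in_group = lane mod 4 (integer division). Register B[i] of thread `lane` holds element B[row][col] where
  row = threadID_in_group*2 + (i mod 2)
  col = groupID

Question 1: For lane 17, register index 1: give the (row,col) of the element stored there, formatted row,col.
3,4

lane 17: gr=4 (17/4), th=1 (17%4)
i=1: r=1*2+1=3, c=gr=4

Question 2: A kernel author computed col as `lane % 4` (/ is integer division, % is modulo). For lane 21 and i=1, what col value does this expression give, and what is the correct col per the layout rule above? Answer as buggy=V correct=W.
buggy=1 correct=5

`lane % 4`[21,1]->1
lane 21: gid=5 (21/4), tid=1 (21%4)
i=1: r=1*2+1=3, c=gid=5
col: 1 vs 5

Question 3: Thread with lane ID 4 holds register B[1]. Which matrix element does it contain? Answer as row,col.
1,1

L=4→G=4>>2=1, T=4&3=0
[1]→row 0·2+1=1  col G=1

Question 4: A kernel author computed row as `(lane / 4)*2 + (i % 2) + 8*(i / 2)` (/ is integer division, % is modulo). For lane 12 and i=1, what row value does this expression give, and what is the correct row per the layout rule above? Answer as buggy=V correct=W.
`(lane / 4)*2 + (i % 2) + 8*(i / 2)`[12,1]->7
lane 12: g=3 (12/4), t=0 (12%4)
i=1: r=0*2+1=1, c=g=3
row: 7 vs 1

buggy=7 correct=1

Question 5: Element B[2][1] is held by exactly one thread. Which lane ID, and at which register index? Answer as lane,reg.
5,0

c=1->g=1  r=2->t=1,b0=0
L=1*4+1=5  i=0=0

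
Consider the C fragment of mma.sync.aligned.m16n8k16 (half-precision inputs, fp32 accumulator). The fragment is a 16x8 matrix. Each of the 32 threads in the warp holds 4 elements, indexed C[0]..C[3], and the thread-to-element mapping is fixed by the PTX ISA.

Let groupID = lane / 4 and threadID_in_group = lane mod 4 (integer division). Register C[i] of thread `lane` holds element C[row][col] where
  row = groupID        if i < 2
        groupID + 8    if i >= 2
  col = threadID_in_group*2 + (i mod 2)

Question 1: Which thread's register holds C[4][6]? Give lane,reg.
19,0

r=4⇒gr=4,Rb=0  c=6⇒th=3,odd=0
L=4*4+3=19  i=0*2+0=0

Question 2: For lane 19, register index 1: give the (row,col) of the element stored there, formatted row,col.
19: gr=4,th=3
[1] (4+0,3*2+1) = (4,7)

4,7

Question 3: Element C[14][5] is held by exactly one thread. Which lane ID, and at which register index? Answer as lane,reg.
r=14⇒gr=6,Rb=1  c=5⇒th=2,odd=1
L=6*4+2=26  i=1*2+1=3

26,3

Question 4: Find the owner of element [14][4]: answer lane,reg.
26,2

r=14->g=6,rb=1  c=4->t=2,b0=0
L=6*4+2=26  i=1*2+0=2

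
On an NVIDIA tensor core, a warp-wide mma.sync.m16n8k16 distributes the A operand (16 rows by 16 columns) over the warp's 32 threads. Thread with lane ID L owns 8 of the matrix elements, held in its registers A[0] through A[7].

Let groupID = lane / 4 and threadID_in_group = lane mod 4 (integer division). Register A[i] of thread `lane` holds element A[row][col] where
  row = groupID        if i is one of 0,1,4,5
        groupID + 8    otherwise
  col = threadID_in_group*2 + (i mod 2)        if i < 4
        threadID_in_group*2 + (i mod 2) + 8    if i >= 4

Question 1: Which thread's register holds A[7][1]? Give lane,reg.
r=7→G=7,rhi=0  c=1→chi=0,T=0,p=1
L=7*4+0=28  i=0*4+0*2+1=1

28,1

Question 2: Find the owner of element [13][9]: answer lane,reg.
20,7

r=13→G=5,rhi=1  c=9→chi=1,T=0,p=1
L=5*4+0=20  i=1*4+1*2+1=7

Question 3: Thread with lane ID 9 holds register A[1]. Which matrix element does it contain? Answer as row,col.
2,3

lane 9->9/4=2, 9 mod 4=1
i=1  r:2+0->2  c:2·1+1+0->3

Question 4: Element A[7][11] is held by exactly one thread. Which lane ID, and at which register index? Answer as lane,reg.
29,5

r: 7->gid=7,r8=0  c: 11->c8=1,tid=1,i&1=1
L=7*4+1=29  i=1*4+0*2+1=5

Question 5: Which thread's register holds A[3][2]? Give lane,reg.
r:3=>grp=3,rB=0  c:2=>cB=0,tig=1,lo=0
L=3*4+1=13  i=0*4+0*2+0=0

13,0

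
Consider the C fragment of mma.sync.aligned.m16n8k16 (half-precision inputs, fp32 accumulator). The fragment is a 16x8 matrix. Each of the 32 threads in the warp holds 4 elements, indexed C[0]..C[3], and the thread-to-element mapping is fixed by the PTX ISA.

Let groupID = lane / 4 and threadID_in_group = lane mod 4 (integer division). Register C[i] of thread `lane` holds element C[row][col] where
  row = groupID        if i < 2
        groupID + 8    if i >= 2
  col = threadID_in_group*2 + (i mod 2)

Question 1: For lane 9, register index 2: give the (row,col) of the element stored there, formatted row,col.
10,2

L=9=>grp=9>>2=2, tig=9&3=1
[2]=>row 2+8=10  col 1·2+0=2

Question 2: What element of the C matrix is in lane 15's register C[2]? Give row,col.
lane 15⇒15/4=3, 15 mod 4=3
i=2  r:3+8⇒11  c:2·3+0⇒6

11,6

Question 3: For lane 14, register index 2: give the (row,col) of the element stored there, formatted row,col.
11,4

L=14⇒gr=14>>2=3, th=14&3=2
[2]⇒row 3+8=11  col 2·2+0=4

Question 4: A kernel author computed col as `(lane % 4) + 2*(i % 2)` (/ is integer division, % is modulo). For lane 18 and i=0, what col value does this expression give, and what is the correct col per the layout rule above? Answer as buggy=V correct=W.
buggy=2 correct=4

`(lane % 4) + 2*(i % 2)`[18,0]->2
lane 18->18/4=4, 18 mod 4=2
i=0  r:4+0->4  c:2·2+0->4
col: 2 vs 4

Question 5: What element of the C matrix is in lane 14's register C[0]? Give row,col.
3,4

lane 14⇒14/4=3, 14 mod 4=2
i=0  r:3+0⇒3  c:2·2+0⇒4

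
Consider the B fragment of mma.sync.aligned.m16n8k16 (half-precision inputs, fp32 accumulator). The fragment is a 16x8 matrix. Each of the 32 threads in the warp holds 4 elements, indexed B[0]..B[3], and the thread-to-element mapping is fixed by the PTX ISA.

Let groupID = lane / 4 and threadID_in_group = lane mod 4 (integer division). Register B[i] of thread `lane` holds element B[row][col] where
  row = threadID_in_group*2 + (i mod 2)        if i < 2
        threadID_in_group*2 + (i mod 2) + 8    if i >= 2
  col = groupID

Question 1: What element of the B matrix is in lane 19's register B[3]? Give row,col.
15,4

19: G=4,T=3
[3] (3*2+1+8,4) = (15,4)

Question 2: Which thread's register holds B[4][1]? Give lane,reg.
6,0

c:1=>grp=1  r:4=>rB=0,tig=2,lo=0
L=1*4+2=6  i=0*2+0=0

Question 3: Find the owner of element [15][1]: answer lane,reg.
7,3

c=1→G=1  r=15→rhi=1,T=3,p=1
L=1*4+3=7  i=1*2+1=3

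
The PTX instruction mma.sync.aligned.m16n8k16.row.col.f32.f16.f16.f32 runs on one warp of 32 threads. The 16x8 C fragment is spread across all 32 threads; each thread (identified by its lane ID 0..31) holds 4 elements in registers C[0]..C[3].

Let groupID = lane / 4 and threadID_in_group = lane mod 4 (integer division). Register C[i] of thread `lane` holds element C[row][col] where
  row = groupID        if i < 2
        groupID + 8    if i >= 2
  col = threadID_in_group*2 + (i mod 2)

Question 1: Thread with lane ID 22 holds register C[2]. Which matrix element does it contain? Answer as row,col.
13,4

lane 22: gr=5 (22/4), th=2 (22%4)
i=2: r=5+8=13, c=2*2+0=4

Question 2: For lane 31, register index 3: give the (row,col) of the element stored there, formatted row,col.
lane 31: g=7 (31/4), t=3 (31%4)
i=3: r=7+8=15, c=3*2+1=7

15,7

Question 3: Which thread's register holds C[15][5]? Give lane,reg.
r=15→G=7,rhi=1  c=5→T=2,p=1
L=7*4+2=30  i=1*2+1=3

30,3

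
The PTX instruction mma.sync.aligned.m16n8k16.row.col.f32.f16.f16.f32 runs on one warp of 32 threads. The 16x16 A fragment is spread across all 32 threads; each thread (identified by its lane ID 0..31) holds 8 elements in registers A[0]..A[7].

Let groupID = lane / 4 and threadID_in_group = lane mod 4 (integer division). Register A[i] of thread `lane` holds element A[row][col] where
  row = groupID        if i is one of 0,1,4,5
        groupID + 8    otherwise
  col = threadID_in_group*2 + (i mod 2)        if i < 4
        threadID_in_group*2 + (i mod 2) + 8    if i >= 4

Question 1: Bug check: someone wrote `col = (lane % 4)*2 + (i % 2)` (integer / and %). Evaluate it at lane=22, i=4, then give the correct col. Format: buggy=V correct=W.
buggy=4 correct=12

`(lane % 4)*2 + (i % 2)`[22,4]→4
22: G=5,T=2
[4] (5+0,2*2+0+8) = (5,12)
col: 4 vs 12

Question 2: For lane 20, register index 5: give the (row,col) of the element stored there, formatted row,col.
lane 20: gid=5 (20/4), tid=0 (20%4)
i=5: r=5+0=5, c=0*2+1+8=9

5,9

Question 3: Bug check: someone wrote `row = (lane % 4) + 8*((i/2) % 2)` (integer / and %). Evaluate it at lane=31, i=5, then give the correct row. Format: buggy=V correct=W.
`(lane % 4) + 8*((i/2) % 2)`[31,5]→3
31: G=7,T=3
[5] (7+0,3*2+1+8) = (7,15)
row: 3 vs 7

buggy=3 correct=7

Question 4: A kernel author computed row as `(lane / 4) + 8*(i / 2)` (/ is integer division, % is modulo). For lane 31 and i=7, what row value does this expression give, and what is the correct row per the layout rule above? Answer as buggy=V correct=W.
buggy=31 correct=15

`(lane / 4) + 8*(i / 2)`[31,7]→31
L=31→G=31>>2=7, T=31&3=3
[7]→row 7+8=15  col 3·2+1+8=15
row: 31 vs 15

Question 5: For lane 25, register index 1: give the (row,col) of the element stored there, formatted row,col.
6,3

lane 25: gid=6 (25/4), tid=1 (25%4)
i=1: r=6+0=6, c=1*2+1+0=3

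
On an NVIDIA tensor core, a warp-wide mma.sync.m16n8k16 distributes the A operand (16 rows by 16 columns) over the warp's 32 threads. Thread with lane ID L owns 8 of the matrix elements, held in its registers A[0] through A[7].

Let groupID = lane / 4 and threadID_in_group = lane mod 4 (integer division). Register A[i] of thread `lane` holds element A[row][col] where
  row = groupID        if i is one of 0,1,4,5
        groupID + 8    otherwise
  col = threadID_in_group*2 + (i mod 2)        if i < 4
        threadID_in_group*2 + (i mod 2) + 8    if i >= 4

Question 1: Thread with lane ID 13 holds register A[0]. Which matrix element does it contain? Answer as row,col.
13: grp=3,tig=1
[0] (3+0,1*2+0+0) = (3,2)

3,2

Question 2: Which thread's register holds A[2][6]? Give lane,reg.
r:2=>grp=2,rB=0  c:6=>cB=0,tig=3,lo=0
L=2*4+3=11  i=0*4+0*2+0=0

11,0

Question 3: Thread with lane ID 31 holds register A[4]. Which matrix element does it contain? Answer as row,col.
L=31→G=31>>2=7, T=31&3=3
[4]→row 7+0=7  col 3·2+0+8=14

7,14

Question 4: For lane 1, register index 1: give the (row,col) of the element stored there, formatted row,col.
L=1⇒gr=1>>2=0, th=1&3=1
[1]⇒row 0+0=0  col 1·2+1+0=3

0,3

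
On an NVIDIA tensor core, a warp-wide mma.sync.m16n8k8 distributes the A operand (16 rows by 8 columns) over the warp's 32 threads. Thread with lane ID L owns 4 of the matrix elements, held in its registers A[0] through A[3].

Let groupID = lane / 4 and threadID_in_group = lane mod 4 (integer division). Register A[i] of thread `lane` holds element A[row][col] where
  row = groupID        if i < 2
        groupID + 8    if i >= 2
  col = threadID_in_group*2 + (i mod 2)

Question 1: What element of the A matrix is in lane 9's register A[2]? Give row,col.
lane 9->9/4=2, 9 mod 4=1
i=2  r:2+8->10  c:2·1+0->2

10,2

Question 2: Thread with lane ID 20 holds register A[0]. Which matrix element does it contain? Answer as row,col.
lane 20→20/4=5, 20 mod 4=0
i=0  r:5+0→5  c:2·0+0→0

5,0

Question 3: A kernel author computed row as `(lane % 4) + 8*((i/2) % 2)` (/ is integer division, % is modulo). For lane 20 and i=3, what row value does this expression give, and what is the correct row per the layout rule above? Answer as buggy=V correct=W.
buggy=8 correct=13

`(lane % 4) + 8*((i/2) % 2)`[20,3]→8
lane 20→20/4=5, 20 mod 4=0
i=3  r:5+8→13  c:2·0+1→1
row: 8 vs 13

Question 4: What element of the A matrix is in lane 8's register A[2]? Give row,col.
10,0

L=8->g=8>>2=2, t=8&3=0
[2]->row 2+8=10  col 0·2+0=0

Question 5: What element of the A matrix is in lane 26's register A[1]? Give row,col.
6,5

L=26→G=26>>2=6, T=26&3=2
[1]→row 6+0=6  col 2·2+1=5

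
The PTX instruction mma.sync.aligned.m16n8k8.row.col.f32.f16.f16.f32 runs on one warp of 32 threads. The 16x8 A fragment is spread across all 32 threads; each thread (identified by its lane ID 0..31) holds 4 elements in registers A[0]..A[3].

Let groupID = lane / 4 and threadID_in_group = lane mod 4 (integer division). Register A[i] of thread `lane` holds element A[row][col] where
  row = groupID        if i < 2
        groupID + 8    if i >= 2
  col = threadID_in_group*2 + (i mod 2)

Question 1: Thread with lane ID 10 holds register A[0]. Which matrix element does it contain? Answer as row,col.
2,4

lane 10: g=2 (10/4), t=2 (10%4)
i=0: r=2+0=2, c=2*2+0=4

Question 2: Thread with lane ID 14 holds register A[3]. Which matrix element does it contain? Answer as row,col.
11,5

L=14=>grp=14>>2=3, tig=14&3=2
[3]=>row 3+8=11  col 2·2+1=5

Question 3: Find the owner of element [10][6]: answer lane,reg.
r=10->g=2,rb=1  c=6->t=3,b0=0
L=2*4+3=11  i=1*2+0=2

11,2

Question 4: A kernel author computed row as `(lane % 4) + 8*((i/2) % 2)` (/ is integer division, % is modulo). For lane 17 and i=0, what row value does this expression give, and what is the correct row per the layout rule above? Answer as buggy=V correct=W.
buggy=1 correct=4

`(lane % 4) + 8*((i/2) % 2)`[17,0]⇒1
lane 17: gr=4 (17/4), th=1 (17%4)
i=0: r=4+0=4, c=1*2+0=2
row: 1 vs 4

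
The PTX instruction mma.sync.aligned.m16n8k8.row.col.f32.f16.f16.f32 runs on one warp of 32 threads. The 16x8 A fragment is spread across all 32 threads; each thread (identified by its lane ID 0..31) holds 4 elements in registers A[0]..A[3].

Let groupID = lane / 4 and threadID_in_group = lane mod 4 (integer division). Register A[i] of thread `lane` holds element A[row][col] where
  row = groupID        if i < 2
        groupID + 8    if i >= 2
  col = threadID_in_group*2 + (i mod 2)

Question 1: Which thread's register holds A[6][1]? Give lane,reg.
24,1

r=6⇒gr=6,Rb=0  c=1⇒th=0,odd=1
L=6*4+0=24  i=0*2+1=1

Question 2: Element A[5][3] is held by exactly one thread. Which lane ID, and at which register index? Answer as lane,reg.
21,1

r=5->g=5,rb=0  c=3->t=1,b0=1
L=5*4+1=21  i=0*2+1=1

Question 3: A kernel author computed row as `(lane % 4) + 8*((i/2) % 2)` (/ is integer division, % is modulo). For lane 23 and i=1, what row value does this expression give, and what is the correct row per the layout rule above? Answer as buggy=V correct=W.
buggy=3 correct=5

`(lane % 4) + 8*((i/2) % 2)`[23,1]⇒3
23: gr=5,th=3
[1] (5+0,3*2+1) = (5,7)
row: 3 vs 5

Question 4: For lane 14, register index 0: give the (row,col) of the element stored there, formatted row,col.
L=14⇒gr=14>>2=3, th=14&3=2
[0]⇒row 3+0=3  col 2·2+0=4

3,4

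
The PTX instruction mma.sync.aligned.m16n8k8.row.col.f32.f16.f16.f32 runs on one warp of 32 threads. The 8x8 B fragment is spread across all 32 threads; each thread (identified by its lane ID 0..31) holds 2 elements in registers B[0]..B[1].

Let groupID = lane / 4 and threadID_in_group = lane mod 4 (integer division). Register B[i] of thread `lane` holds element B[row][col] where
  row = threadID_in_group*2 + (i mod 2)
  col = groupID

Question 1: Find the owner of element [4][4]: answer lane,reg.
18,0

c:4=>grp=4  r:4=>tig=2,lo=0
L=4*4+2=18  i=0=0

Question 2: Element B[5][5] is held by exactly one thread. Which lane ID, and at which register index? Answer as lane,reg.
22,1

c=5⇒gr=5  r=5⇒th=2,odd=1
L=5*4+2=22  i=1=1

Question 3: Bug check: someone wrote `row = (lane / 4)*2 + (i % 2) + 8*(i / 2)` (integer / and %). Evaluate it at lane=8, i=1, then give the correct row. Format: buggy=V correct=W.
buggy=5 correct=1

`(lane / 4)*2 + (i % 2) + 8*(i / 2)`[8,1]=>5
8: grp=2,tig=0
[1] (0*2+1,2) = (1,2)
row: 5 vs 1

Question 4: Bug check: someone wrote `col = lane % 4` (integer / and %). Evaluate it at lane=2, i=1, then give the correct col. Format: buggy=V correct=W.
`lane % 4`[2,1]→2
lane 2: G=0 (2/4), T=2 (2%4)
i=1: r=2*2+1=5, c=G=0
col: 2 vs 0

buggy=2 correct=0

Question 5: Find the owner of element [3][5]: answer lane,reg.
c:5=>grp=5  r:3=>tig=1,lo=1
L=5*4+1=21  i=1=1

21,1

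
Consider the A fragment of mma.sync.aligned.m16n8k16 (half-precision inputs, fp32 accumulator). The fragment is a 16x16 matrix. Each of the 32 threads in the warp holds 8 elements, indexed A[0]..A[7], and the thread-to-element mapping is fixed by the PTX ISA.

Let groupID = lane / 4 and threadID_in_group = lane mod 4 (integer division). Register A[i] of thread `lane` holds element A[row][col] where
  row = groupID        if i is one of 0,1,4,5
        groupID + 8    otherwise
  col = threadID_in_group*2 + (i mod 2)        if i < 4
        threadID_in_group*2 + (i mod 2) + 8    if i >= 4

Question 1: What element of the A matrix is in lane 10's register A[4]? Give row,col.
2,12

10: G=2,T=2
[4] (2+0,2*2+0+8) = (2,12)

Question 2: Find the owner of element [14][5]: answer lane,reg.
r=14→G=6,rhi=1  c=5→chi=0,T=2,p=1
L=6*4+2=26  i=0*4+1*2+1=3

26,3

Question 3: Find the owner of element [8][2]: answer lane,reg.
1,2

r=8->g=0,rb=1  c=2->cb=0,t=1,b0=0
L=0*4+1=1  i=0*4+1*2+0=2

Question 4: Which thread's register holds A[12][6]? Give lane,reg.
r=12->g=4,rb=1  c=6->cb=0,t=3,b0=0
L=4*4+3=19  i=0*4+1*2+0=2

19,2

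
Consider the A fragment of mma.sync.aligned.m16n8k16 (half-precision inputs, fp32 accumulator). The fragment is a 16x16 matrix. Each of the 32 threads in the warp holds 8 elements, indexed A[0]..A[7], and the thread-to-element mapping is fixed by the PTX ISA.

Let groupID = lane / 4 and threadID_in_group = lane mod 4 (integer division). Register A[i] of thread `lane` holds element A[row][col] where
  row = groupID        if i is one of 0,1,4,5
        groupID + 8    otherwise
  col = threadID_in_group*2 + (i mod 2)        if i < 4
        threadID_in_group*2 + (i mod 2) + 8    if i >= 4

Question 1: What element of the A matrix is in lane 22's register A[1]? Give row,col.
5,5

lane 22: g=5 (22/4), t=2 (22%4)
i=1: r=5+0=5, c=2*2+1+0=5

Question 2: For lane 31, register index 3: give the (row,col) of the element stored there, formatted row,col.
lane 31→31/4=7, 31 mod 4=3
i=3  r:7+8→15  c:2·3+1+0→7

15,7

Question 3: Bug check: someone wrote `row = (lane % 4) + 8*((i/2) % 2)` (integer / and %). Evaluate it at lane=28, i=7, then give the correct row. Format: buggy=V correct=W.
buggy=8 correct=15

`(lane % 4) + 8*((i/2) % 2)`[28,7]=>8
lane 28=>28/4=7, 28 mod 4=0
i=7  r:7+8=>15  c:2·0+1+8=>9
row: 8 vs 15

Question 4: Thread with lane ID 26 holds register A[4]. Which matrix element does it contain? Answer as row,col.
6,12

L=26->gid=26>>2=6, tid=26&3=2
[4]->row 6+0=6  col 2·2+0+8=12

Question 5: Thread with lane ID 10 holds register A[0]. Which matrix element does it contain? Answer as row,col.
2,4

lane 10: grp=2 (10/4), tig=2 (10%4)
i=0: r=2+0=2, c=2*2+0+0=4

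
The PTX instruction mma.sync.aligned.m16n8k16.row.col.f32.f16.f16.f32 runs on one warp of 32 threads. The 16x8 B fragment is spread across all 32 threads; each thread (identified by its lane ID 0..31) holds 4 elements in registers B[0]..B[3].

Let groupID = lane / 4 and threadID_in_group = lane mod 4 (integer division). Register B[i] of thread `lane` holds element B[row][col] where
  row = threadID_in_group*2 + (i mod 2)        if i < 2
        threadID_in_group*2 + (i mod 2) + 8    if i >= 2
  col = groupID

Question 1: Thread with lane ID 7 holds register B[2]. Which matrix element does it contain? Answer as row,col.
14,1

L=7->g=7>>2=1, t=7&3=3
[2]->row 3·2+0+8=14  col g=1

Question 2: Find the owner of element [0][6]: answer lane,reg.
c=6->g=6  r=0->rb=0,t=0,b0=0
L=6*4+0=24  i=0*2+0=0

24,0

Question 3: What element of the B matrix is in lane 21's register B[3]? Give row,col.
lane 21: gid=5 (21/4), tid=1 (21%4)
i=3: r=1*2+1+8=11, c=gid=5

11,5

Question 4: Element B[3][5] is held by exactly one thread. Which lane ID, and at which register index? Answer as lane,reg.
21,1

c=5→G=5  r=3→rhi=0,T=1,p=1
L=5*4+1=21  i=0*2+1=1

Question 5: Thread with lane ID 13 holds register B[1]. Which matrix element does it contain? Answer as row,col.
lane 13: gr=3 (13/4), th=1 (13%4)
i=1: r=1*2+1+0=3, c=gr=3

3,3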